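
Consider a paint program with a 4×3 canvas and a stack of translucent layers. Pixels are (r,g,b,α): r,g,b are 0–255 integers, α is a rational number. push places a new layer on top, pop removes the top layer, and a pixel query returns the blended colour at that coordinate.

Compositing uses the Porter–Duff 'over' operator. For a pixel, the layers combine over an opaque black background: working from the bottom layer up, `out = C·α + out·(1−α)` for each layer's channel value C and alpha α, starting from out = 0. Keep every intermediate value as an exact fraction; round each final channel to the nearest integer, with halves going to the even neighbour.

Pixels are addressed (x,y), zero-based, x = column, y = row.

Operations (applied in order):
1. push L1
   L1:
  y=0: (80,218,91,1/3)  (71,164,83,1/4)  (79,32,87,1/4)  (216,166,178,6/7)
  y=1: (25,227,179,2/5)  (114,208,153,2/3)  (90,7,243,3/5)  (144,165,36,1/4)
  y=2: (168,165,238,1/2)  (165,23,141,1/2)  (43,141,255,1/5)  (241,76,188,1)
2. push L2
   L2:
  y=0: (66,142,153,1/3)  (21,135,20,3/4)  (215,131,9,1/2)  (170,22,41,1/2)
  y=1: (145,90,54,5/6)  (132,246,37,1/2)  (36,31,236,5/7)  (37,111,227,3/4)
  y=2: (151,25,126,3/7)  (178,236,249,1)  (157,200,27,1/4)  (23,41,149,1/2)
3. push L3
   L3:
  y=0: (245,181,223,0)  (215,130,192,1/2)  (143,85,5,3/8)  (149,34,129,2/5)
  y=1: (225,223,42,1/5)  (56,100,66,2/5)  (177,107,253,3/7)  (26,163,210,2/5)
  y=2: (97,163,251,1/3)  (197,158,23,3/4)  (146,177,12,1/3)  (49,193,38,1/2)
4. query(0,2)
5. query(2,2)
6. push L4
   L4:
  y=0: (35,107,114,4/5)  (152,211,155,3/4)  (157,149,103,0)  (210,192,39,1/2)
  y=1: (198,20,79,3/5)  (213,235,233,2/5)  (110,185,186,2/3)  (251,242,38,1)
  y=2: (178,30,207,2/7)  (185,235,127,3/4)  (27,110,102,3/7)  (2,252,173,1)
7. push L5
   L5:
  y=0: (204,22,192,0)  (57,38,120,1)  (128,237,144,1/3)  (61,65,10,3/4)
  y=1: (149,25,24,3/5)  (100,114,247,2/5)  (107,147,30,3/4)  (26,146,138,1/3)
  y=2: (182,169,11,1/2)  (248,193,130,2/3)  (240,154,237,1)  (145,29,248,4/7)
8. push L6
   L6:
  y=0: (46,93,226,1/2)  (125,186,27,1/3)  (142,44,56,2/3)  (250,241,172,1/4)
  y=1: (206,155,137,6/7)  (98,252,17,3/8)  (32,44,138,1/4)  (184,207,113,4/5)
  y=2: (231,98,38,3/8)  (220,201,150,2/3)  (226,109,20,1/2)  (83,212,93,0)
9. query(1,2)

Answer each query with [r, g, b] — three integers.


query (0,2) [L1,L2,L3] — begin 0,0,0
L1 α=1/2: [84, 165/2, 119]
L2 α=3/7: [789/7, 405/7, 122]
L3 α=1/3: [2257/21, 1951/21, 165]
= [107, 93, 165]

query (2,2) [L1,L2,L3] — begin 0,0,0
+L1 (α=1/5) → [43/5, 141/5, 51]
+L2 (α=1/4) → [457/10, 1423/20, 45]
+L3 (α=1/3) → [1187/15, 3193/30, 34]
= [79, 106, 34]

query (1,2) [L1,L2,L3,L4,L5,L6] — begin 0,0,0
after L1 α=1/2: [165/2, 23/2, 141/2]
after L2 α=1: [178, 236, 249]
after L3 α=3/4: [769/4, 355/2, 159/2]
after L4 α=3/4: [2989/16, 1765/8, 921/8]
after L5 α=2/3: [10925/48, 4853/24, 3001/24]
after L6 α=2/3: [32045/144, 14501/72, 10201/72]
→ [223, 201, 142]


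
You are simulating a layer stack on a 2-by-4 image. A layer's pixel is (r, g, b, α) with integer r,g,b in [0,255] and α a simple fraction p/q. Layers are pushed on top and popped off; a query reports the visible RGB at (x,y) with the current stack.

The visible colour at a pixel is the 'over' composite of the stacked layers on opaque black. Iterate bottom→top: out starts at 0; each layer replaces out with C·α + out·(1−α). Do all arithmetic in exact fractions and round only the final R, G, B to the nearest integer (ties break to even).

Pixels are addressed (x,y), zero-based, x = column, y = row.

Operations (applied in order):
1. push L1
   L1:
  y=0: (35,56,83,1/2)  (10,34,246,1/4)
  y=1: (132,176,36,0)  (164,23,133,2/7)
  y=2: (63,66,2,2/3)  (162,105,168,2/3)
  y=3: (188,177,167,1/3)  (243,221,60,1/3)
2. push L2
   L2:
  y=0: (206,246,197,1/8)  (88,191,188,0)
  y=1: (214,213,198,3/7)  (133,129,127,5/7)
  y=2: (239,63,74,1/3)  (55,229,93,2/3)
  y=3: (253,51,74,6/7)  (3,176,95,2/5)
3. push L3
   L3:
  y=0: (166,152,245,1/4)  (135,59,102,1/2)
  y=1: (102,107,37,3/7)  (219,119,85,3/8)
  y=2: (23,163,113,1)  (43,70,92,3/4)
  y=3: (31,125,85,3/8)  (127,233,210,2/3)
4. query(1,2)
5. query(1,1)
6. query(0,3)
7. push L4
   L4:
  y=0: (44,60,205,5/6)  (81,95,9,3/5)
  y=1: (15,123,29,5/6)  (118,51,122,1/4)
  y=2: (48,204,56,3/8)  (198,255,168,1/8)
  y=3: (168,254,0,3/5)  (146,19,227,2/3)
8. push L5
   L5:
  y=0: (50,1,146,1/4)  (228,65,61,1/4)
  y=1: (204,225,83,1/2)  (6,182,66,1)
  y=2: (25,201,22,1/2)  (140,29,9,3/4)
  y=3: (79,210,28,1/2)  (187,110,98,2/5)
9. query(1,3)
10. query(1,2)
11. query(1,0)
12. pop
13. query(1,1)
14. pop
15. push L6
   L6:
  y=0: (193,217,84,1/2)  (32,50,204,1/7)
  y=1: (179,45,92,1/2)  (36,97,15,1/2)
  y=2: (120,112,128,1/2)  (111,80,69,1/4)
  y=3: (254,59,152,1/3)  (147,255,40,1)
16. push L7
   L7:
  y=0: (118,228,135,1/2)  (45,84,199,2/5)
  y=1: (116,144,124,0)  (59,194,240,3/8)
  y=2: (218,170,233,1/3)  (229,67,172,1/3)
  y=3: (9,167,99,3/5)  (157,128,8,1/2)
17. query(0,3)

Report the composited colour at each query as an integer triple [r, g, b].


(1,2) stack=L1,L2,L3; from [0,0,0]:
L1 α=2/3: [108, 70, 112]
L2 α=2/3: [218/3, 176, 298/3]
L3 α=3/4: [605/12, 193/2, 563/6]
rounded: [50, 96, 94]

at x=1,y=1 over L1,L2,L3:
L1 α=2/7: [328/7, 46/7, 38]
L2 α=5/7: [5311/49, 4607/49, 711/7]
L3 α=3/8: [14687/98, 5066/49, 1335/14]
rounded: [150, 103, 95]

query (0,3) [L1,L2,L3] — begin 0,0,0
L1 α=1/3: [188/3, 59, 167/3]
L2 α=6/7: [4742/21, 365/7, 1499/21]
L3 α=3/8: [25663/168, 2225/28, 6425/84]
= [153, 79, 76]

at x=1,y=3 over L1,L2,L3,L4,L5:
L1 α=1/3: [81, 221/3, 20]
L2 α=2/5: [249/5, 573/5, 50]
L3 α=2/3: [1519/15, 2903/15, 470/3]
L4 α=2/3: [5899/45, 3473/45, 1832/9]
L5 α=2/5: [11509/75, 6773/75, 484/3]
rounded: [153, 90, 161]

at x=1,y=2 over L1,L2,L3,L4,L5:
L1 α=2/3: [108, 70, 112]
L2 α=2/3: [218/3, 176, 298/3]
L3 α=3/4: [605/12, 193/2, 563/6]
L4 α=1/8: [6611/96, 1861/16, 4949/48]
L5 α=3/4: [46931/384, 3253/64, 6245/192]
→ [122, 51, 33]

at x=1,y=0 over L1,L2,L3,L4,L5:
+L1 (α=1/4) → [5/2, 17/2, 123/2]
+L2 (α=0) → [5/2, 17/2, 123/2]
+L3 (α=1/2) → [275/4, 135/4, 327/4]
+L4 (α=3/5) → [761/10, 141/2, 381/10]
+L5 (α=1/4) → [4563/40, 553/8, 1753/40]
rounded: [114, 69, 44]

(1,1) stack=L1,L2,L3,L4; from [0,0,0]:
L1 α=2/7: [328/7, 46/7, 38]
L2 α=5/7: [5311/49, 4607/49, 711/7]
L3 α=3/8: [14687/98, 5066/49, 1335/14]
L4 α=1/4: [55625/392, 17697/196, 5713/56]
rounded: [142, 90, 102]

(0,3) stack=L1,L2,L3,L6,L7; from [0,0,0]:
+L1 (α=1/3) → [188/3, 59, 167/3]
+L2 (α=6/7) → [4742/21, 365/7, 1499/21]
+L3 (α=3/8) → [25663/168, 2225/28, 6425/84]
+L6 (α=1/3) → [46999/252, 1017/14, 12809/126]
+L7 (α=3/5) → [50401/630, 4524/35, 6304/63]
rounded: [80, 129, 100]


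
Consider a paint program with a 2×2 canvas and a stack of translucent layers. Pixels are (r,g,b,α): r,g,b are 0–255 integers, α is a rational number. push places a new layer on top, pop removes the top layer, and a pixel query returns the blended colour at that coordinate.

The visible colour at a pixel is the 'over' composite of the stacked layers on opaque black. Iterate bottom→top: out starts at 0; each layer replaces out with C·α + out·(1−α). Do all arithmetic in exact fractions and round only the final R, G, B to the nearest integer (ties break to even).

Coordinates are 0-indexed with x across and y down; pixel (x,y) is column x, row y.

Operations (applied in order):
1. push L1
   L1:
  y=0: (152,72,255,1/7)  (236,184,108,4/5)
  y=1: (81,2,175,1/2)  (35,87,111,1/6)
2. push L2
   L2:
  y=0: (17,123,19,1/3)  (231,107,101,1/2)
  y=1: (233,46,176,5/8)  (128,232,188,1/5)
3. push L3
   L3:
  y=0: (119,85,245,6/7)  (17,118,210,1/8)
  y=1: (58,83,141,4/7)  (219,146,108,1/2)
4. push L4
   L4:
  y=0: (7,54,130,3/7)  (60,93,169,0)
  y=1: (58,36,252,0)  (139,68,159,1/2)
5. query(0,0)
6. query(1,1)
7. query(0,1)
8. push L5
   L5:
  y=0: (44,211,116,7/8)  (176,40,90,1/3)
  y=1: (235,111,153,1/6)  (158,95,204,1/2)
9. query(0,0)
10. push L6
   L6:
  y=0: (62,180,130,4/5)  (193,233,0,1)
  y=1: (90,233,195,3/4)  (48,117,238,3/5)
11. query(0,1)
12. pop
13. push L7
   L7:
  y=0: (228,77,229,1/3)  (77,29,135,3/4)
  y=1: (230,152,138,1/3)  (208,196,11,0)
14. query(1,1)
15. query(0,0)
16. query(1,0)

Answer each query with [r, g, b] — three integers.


at x=0,y=0 over L1,L2,L3,L4:
L1 α=1/7: [152/7, 72/7, 255/7]
L2 α=1/3: [141/7, 335/7, 643/21]
L3 α=6/7: [5139/49, 3905/49, 31513/147]
L4 α=3/7: [21585/343, 23558/343, 183382/1029]
→ [63, 69, 178]

query (1,1) [L1,L2,L3,L4] — begin 0,0,0
+L1 (α=1/6) → [35/6, 29/2, 37/2]
+L2 (α=1/5) → [454/15, 58, 262/5]
+L3 (α=1/2) → [3739/30, 102, 401/5]
+L4 (α=1/2) → [7909/60, 85, 598/5]
→ [132, 85, 120]

(0,1) stack=L1,L2,L3,L4; from [0,0,0]:
+L1 (α=1/2) → [81/2, 1, 175/2]
+L2 (α=5/8) → [2573/16, 233/8, 2285/16]
+L3 (α=4/7) → [1633/16, 3355/56, 15879/112]
+L4 (α=0) → [1633/16, 3355/56, 15879/112]
→ [102, 60, 142]

query (0,0) [L1,L2,L3,L4,L5] — begin 0,0,0
L1 α=1/7: [152/7, 72/7, 255/7]
L2 α=1/3: [141/7, 335/7, 643/21]
L3 α=6/7: [5139/49, 3905/49, 31513/147]
L4 α=3/7: [21585/343, 23558/343, 183382/1029]
L5 α=7/8: [127229/2744, 530169/2744, 509465/4116]
rounded: [46, 193, 124]

(0,1) stack=L1,L2,L3,L4,L5,L6; from [0,0,0]:
after L1 α=1/2: [81/2, 1, 175/2]
after L2 α=5/8: [2573/16, 233/8, 2285/16]
after L3 α=4/7: [1633/16, 3355/56, 15879/112]
after L4 α=0: [1633/16, 3355/56, 15879/112]
after L5 α=1/6: [3975/32, 22991/336, 32177/224]
after L6 α=3/4: [12615/128, 257855/1344, 163217/896]
rounded: [99, 192, 182]

(1,1) stack=L1,L2,L3,L4,L5,L7; from [0,0,0]:
after L1 α=1/6: [35/6, 29/2, 37/2]
after L2 α=1/5: [454/15, 58, 262/5]
after L3 α=1/2: [3739/30, 102, 401/5]
after L4 α=1/2: [7909/60, 85, 598/5]
after L5 α=1/2: [17389/120, 90, 809/5]
after L7 α=0: [17389/120, 90, 809/5]
→ [145, 90, 162]

at x=0,y=0 over L1,L2,L3,L4,L5,L7:
+L1 (α=1/7) → [152/7, 72/7, 255/7]
+L2 (α=1/3) → [141/7, 335/7, 643/21]
+L3 (α=6/7) → [5139/49, 3905/49, 31513/147]
+L4 (α=3/7) → [21585/343, 23558/343, 183382/1029]
+L5 (α=7/8) → [127229/2744, 530169/2744, 509465/4116]
+L7 (α=1/3) → [440045/4116, 635813/4116, 980747/6174]
rounded: [107, 154, 159]

query (1,0) [L1,L2,L3,L4,L5,L7] — begin 0,0,0
+L1 (α=4/5) → [944/5, 736/5, 432/5]
+L2 (α=1/2) → [2099/10, 1271/10, 937/10]
+L3 (α=1/8) → [14863/80, 10077/80, 8659/80]
+L4 (α=0) → [14863/80, 10077/80, 8659/80]
+L5 (α=1/3) → [7301/40, 11677/120, 12259/120]
+L7 (α=3/4) → [16541/160, 22117/480, 60859/480]
→ [103, 46, 127]


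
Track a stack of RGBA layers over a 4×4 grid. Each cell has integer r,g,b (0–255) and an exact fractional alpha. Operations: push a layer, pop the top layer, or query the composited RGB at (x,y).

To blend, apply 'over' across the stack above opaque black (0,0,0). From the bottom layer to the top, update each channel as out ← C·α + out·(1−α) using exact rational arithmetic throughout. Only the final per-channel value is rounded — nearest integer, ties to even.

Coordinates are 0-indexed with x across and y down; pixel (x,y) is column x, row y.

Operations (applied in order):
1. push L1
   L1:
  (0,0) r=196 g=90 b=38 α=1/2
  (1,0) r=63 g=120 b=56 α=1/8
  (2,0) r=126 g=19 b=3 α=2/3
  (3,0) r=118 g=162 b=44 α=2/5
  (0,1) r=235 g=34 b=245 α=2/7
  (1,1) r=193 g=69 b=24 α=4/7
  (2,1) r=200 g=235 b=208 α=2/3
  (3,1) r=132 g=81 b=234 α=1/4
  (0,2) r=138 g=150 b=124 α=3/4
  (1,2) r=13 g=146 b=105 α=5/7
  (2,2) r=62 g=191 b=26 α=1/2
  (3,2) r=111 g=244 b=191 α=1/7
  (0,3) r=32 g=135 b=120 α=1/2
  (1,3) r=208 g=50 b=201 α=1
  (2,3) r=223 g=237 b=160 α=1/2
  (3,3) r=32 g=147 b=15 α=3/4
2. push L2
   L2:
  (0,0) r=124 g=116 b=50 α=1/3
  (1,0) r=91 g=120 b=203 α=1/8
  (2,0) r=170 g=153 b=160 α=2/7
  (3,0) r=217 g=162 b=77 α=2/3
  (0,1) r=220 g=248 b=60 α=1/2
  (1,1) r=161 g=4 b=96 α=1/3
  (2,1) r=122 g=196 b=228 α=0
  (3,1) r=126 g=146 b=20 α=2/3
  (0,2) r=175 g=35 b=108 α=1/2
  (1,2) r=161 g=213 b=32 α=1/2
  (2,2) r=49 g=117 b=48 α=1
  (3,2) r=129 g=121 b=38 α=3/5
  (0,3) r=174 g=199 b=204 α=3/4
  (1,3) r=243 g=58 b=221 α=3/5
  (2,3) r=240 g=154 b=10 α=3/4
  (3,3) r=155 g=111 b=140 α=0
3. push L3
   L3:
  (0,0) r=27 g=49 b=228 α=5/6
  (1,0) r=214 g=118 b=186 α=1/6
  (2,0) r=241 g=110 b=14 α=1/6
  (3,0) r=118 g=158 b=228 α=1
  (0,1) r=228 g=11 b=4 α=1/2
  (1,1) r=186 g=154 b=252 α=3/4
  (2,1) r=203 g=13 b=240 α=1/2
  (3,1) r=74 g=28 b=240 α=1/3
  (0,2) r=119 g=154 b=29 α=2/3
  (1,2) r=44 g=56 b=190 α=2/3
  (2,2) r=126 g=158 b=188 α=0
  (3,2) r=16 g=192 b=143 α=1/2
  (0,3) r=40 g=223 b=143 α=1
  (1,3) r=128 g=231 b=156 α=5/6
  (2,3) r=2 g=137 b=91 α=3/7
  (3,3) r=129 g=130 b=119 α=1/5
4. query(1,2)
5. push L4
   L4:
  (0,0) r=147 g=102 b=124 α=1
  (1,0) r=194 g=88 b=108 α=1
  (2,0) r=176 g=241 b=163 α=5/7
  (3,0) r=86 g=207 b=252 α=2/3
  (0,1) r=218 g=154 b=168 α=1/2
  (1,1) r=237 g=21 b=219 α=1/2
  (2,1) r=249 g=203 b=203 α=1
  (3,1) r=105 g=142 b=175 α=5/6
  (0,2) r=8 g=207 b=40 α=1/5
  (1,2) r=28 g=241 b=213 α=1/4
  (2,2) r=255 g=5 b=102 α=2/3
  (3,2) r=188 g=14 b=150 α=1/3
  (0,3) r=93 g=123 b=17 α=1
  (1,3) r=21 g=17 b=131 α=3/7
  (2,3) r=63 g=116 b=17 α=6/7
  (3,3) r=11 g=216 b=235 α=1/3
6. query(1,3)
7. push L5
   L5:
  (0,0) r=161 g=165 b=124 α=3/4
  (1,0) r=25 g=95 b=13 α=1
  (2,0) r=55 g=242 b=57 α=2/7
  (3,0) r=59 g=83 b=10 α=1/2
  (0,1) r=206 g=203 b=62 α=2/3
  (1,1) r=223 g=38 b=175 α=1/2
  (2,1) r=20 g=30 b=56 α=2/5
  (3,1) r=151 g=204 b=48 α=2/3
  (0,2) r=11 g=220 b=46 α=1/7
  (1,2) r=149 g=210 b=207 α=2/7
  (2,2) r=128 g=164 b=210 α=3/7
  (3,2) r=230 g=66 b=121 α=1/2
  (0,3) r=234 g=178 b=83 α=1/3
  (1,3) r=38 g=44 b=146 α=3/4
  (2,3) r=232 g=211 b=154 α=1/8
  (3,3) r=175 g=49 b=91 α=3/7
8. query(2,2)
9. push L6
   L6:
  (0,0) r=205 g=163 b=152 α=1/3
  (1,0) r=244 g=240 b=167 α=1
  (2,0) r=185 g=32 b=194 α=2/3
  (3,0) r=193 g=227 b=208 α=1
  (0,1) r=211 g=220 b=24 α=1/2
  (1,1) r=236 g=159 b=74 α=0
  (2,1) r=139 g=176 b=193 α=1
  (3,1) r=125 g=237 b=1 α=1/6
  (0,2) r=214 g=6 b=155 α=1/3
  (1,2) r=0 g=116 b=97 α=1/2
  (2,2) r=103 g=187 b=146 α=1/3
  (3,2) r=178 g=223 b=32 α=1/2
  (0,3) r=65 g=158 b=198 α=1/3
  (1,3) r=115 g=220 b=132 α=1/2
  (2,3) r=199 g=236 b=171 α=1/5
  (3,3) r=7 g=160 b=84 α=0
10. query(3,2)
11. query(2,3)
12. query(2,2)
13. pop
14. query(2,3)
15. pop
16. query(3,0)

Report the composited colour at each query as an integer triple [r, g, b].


at x=1,y=2 over L1,L2,L3:
L1 α=5/7: [65/7, 730/7, 75]
L2 α=1/2: [596/7, 2221/14, 107/2]
L3 α=2/3: [404/7, 1263/14, 289/2]
rounded: [58, 90, 144]

(1,3) stack=L1,L2,L3,L4; from [0,0,0]:
L1 α=1: [208, 50, 201]
L2 α=3/5: [229, 274/5, 213]
L3 α=5/6: [869/6, 6049/30, 331/2]
L4 α=3/7: [1927/21, 12863/105, 1055/7]
= [92, 123, 151]

query (2,2) [L1,L2,L3,L4,L5] — begin 0,0,0
L1 α=1/2: [31, 191/2, 13]
L2 α=1: [49, 117, 48]
L3 α=0: [49, 117, 48]
L4 α=2/3: [559/3, 127/3, 84]
L5 α=3/7: [484/3, 1984/21, 138]
→ [161, 94, 138]

at x=3,y=2 over L1,L2,L3,L4,L5,L6:
L1 α=1/7: [111/7, 244/7, 191/7]
L2 α=3/5: [2931/35, 3029/35, 236/7]
L3 α=1/2: [3491/70, 9749/70, 1237/14]
L4 α=1/3: [3357/35, 3413/35, 2287/21]
L5 α=1/2: [11407/70, 5723/70, 2414/21]
L6 α=1/2: [23867/140, 21333/140, 1543/21]
→ [170, 152, 73]

query (2,3) [L1,L2,L3,L4,L5,L6] — begin 0,0,0
L1 α=1/2: [223/2, 237/2, 80]
L2 α=3/4: [1663/8, 1161/8, 55/2]
L3 α=3/7: [1675/14, 1983/14, 383/7]
L4 α=6/7: [6967/98, 11727/98, 1097/49]
L5 α=1/8: [10215/112, 14681/112, 2175/56]
L6 α=1/5: [15787/140, 21289/140, 4569/70]
→ [113, 152, 65]

query (2,2) [L1,L2,L3,L4,L5,L6] — begin 0,0,0
L1 α=1/2: [31, 191/2, 13]
L2 α=1: [49, 117, 48]
L3 α=0: [49, 117, 48]
L4 α=2/3: [559/3, 127/3, 84]
L5 α=3/7: [484/3, 1984/21, 138]
L6 α=1/3: [1277/9, 7895/63, 422/3]
= [142, 125, 141]

query (2,3) [L1,L2,L3,L4,L5] — begin 0,0,0
L1 α=1/2: [223/2, 237/2, 80]
L2 α=3/4: [1663/8, 1161/8, 55/2]
L3 α=3/7: [1675/14, 1983/14, 383/7]
L4 α=6/7: [6967/98, 11727/98, 1097/49]
L5 α=1/8: [10215/112, 14681/112, 2175/56]
→ [91, 131, 39]

query (3,0) [L1,L2,L3,L4] — begin 0,0,0
after L1 α=2/5: [236/5, 324/5, 88/5]
after L2 α=2/3: [802/5, 648/5, 286/5]
after L3 α=1: [118, 158, 228]
after L4 α=2/3: [290/3, 572/3, 244]
= [97, 191, 244]


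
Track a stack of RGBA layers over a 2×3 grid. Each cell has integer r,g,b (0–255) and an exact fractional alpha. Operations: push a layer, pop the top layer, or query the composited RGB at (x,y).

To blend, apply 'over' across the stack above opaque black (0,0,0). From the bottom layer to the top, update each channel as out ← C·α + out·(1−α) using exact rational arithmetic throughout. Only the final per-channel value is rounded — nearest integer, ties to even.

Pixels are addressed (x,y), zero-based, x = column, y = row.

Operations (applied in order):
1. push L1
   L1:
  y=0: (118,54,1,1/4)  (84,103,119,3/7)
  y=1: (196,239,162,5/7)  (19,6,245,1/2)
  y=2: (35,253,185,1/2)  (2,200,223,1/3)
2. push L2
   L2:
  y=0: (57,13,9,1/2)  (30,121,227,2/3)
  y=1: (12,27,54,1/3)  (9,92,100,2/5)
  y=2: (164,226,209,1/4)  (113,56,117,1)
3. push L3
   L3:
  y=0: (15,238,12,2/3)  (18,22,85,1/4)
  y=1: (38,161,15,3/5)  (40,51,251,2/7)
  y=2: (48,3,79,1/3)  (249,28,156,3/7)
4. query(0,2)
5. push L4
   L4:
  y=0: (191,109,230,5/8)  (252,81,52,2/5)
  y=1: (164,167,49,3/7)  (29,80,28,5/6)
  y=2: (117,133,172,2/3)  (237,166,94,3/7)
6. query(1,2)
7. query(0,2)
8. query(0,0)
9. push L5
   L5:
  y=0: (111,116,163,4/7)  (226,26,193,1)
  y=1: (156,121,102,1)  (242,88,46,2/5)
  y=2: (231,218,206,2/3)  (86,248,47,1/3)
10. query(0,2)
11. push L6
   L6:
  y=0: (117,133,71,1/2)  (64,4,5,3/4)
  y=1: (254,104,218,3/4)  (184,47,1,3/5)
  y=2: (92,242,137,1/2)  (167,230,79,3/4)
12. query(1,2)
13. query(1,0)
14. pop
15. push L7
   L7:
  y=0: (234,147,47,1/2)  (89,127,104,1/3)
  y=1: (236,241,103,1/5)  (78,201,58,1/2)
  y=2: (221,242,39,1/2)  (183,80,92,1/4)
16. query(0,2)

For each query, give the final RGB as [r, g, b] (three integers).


at x=0,y=2 over L1,L2,L3:
after L1 α=1/2: [35/2, 253/2, 185/2]
after L2 α=1/4: [433/8, 1211/8, 973/8]
after L3 α=1/3: [625/12, 1223/12, 1289/12]
rounded: [52, 102, 107]

(1,2) stack=L1,L2,L3,L4; from [0,0,0]:
+L1 (α=1/3) → [2/3, 200/3, 223/3]
+L2 (α=1) → [113, 56, 117]
+L3 (α=3/7) → [1199/7, 44, 936/7]
+L4 (α=3/7) → [9773/49, 674/7, 5718/49]
= [199, 96, 117]

(0,2) stack=L1,L2,L3,L4; from [0,0,0]:
after L1 α=1/2: [35/2, 253/2, 185/2]
after L2 α=1/4: [433/8, 1211/8, 973/8]
after L3 α=1/3: [625/12, 1223/12, 1289/12]
after L4 α=2/3: [3433/36, 4415/36, 5417/36]
rounded: [95, 123, 150]

query (0,0) [L1,L2,L3,L4] — begin 0,0,0
+L1 (α=1/4) → [59/2, 27/2, 1/4]
+L2 (α=1/2) → [173/4, 53/4, 37/8]
+L3 (α=2/3) → [293/12, 1957/12, 229/24]
+L4 (α=5/8) → [4113/32, 4137/32, 9429/64]
= [129, 129, 147]

at x=0,y=2 over L1,L2,L3,L4,L5:
+L1 (α=1/2) → [35/2, 253/2, 185/2]
+L2 (α=1/4) → [433/8, 1211/8, 973/8]
+L3 (α=1/3) → [625/12, 1223/12, 1289/12]
+L4 (α=2/3) → [3433/36, 4415/36, 5417/36]
+L5 (α=2/3) → [20065/108, 20111/108, 20249/108]
→ [186, 186, 187]

at x=1,y=2 over L1,L2,L3,L4,L5,L6:
L1 α=1/3: [2/3, 200/3, 223/3]
L2 α=1: [113, 56, 117]
L3 α=3/7: [1199/7, 44, 936/7]
L4 α=3/7: [9773/49, 674/7, 5718/49]
L5 α=1/3: [7920/49, 1028/7, 13739/147]
L6 α=3/4: [32469/196, 2929/14, 24289/294]
= [166, 209, 83]

(1,0) stack=L1,L2,L3,L4,L5,L6; from [0,0,0]:
+L1 (α=3/7) → [36, 309/7, 51]
+L2 (α=2/3) → [32, 2003/21, 505/3]
+L3 (α=1/4) → [57/2, 2157/28, 295/2]
+L4 (α=2/5) → [1179/10, 11007/140, 1093/10]
+L5 (α=1) → [226, 26, 193]
+L6 (α=3/4) → [209/2, 19/2, 52]
= [104, 10, 52]

at x=0,y=2 over L1,L2,L3,L4,L5,L7:
L1 α=1/2: [35/2, 253/2, 185/2]
L2 α=1/4: [433/8, 1211/8, 973/8]
L3 α=1/3: [625/12, 1223/12, 1289/12]
L4 α=2/3: [3433/36, 4415/36, 5417/36]
L5 α=2/3: [20065/108, 20111/108, 20249/108]
L7 α=1/2: [43933/216, 46247/216, 24461/216]
rounded: [203, 214, 113]


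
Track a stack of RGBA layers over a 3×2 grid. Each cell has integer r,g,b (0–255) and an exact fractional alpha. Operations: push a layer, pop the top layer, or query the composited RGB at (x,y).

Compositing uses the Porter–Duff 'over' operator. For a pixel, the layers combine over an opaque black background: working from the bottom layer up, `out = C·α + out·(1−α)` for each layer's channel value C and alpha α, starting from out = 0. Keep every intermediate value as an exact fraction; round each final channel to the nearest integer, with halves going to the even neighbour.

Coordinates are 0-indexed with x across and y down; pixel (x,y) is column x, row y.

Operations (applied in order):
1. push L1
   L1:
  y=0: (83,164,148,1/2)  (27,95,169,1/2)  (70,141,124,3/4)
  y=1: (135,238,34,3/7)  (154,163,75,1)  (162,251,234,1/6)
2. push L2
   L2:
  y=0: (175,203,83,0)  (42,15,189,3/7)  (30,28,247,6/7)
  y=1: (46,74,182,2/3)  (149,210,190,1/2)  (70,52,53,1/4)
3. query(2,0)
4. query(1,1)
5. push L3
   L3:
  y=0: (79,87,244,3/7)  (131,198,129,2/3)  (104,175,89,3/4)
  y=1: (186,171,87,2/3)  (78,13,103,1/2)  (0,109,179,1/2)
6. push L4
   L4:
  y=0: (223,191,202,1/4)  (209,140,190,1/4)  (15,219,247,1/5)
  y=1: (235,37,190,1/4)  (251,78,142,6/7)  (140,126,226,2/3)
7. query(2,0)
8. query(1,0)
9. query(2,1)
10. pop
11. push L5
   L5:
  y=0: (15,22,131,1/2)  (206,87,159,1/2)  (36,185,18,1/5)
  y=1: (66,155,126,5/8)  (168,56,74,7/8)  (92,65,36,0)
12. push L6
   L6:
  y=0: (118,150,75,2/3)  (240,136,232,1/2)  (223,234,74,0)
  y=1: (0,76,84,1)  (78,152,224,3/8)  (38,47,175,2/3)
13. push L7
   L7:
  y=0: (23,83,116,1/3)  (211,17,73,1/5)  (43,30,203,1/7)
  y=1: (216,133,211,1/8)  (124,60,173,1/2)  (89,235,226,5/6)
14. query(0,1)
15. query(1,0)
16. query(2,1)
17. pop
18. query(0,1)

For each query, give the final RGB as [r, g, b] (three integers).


at x=2,y=0 over L1,L2:
L1 α=3/4: [105/2, 423/4, 93]
L2 α=6/7: [465/14, 1095/28, 225]
rounded: [33, 39, 225]

query (1,1) [L1,L2] — begin 0,0,0
+L1 (α=1) → [154, 163, 75]
+L2 (α=1/2) → [303/2, 373/2, 265/2]
= [152, 186, 132]

(2,0) stack=L1,L2,L3,L4; from [0,0,0]:
after L1 α=3/4: [105/2, 423/4, 93]
after L2 α=6/7: [465/14, 1095/28, 225]
after L3 α=3/4: [4833/56, 15795/112, 123]
after L4 α=1/5: [5043/70, 21927/140, 739/5]
rounded: [72, 157, 148]

query (1,0) [L1,L2,L3,L4] — begin 0,0,0
L1 α=1/2: [27/2, 95/2, 169/2]
L2 α=3/7: [180/7, 235/7, 905/7]
L3 α=2/3: [2014/21, 3007/21, 2711/21]
L4 α=1/4: [3477/28, 3987/28, 4041/28]
rounded: [124, 142, 144]

(2,1) stack=L1,L2,L3,L4; from [0,0,0]:
+L1 (α=1/6) → [27, 251/6, 39]
+L2 (α=1/4) → [151/4, 355/8, 85/2]
+L3 (α=1/2) → [151/8, 1227/16, 443/4]
+L4 (α=2/3) → [797/8, 1753/16, 2251/12]
= [100, 110, 188]

query (0,1) [L1,L2,L3,L5,L6,L7] — begin 0,0,0
+L1 (α=3/7) → [405/7, 102, 102/7]
+L2 (α=2/3) → [1049/21, 250/3, 2650/21]
+L3 (α=2/3) → [8861/63, 1276/9, 6304/63]
+L5 (α=5/8) → [15791/168, 3601/24, 9767/84]
+L6 (α=1) → [0, 76, 84]
+L7 (α=1/8) → [27, 665/8, 799/8]
rounded: [27, 83, 100]

query (1,0) [L1,L2,L3,L5,L6,L7] — begin 0,0,0
L1 α=1/2: [27/2, 95/2, 169/2]
L2 α=3/7: [180/7, 235/7, 905/7]
L3 α=2/3: [2014/21, 3007/21, 2711/21]
L5 α=1/2: [3170/21, 2417/21, 3025/21]
L6 α=1/2: [4105/21, 5273/42, 7897/42]
L7 α=1/5: [20851/105, 10903/105, 17327/105]
→ [199, 104, 165]

at x=2,y=1 over L1,L2,L3,L5,L6,L7:
+L1 (α=1/6) → [27, 251/6, 39]
+L2 (α=1/4) → [151/4, 355/8, 85/2]
+L3 (α=1/2) → [151/8, 1227/16, 443/4]
+L5 (α=0) → [151/8, 1227/16, 443/4]
+L6 (α=2/3) → [253/8, 2731/48, 1843/12]
+L7 (α=5/6) → [1271/16, 59131/288, 15403/72]
= [79, 205, 214]

at x=0,y=1 over L1,L2,L3,L5,L6:
+L1 (α=3/7) → [405/7, 102, 102/7]
+L2 (α=2/3) → [1049/21, 250/3, 2650/21]
+L3 (α=2/3) → [8861/63, 1276/9, 6304/63]
+L5 (α=5/8) → [15791/168, 3601/24, 9767/84]
+L6 (α=1) → [0, 76, 84]
= [0, 76, 84]


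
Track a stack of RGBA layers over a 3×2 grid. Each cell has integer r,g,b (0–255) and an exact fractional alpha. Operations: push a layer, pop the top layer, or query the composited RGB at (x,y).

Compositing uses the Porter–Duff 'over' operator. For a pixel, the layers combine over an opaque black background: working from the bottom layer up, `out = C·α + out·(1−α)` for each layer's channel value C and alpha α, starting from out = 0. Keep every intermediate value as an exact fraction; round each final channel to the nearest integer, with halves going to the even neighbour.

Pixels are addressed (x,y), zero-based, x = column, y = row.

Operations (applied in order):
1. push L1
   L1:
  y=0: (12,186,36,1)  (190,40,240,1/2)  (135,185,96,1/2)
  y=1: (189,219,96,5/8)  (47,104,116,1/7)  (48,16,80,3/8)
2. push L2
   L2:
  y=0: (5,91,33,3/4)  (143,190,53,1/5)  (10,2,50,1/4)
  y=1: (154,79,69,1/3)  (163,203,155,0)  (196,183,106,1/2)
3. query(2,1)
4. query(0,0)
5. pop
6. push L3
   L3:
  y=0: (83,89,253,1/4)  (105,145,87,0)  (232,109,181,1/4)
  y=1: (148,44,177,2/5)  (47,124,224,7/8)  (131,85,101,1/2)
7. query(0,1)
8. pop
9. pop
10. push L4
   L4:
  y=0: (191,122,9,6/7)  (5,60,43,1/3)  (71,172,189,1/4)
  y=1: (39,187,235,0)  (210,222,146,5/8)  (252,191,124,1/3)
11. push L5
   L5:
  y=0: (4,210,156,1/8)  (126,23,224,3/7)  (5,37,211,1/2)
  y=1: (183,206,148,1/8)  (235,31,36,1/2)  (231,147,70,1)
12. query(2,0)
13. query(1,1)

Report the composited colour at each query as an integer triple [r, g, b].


(2,1) stack=L1,L2; from [0,0,0]:
after L1 α=3/8: [18, 6, 30]
after L2 α=1/2: [107, 189/2, 68]
→ [107, 94, 68]

query (0,0) [L1,L2] — begin 0,0,0
+L1 (α=1) → [12, 186, 36]
+L2 (α=3/4) → [27/4, 459/4, 135/4]
= [7, 115, 34]

query (0,1) [L1,L3] — begin 0,0,0
+L1 (α=5/8) → [945/8, 1095/8, 60]
+L3 (α=2/5) → [5203/40, 3989/40, 534/5]
= [130, 100, 107]

query (2,0) [L4,L5] — begin 0,0,0
L4 α=1/4: [71/4, 43, 189/4]
L5 α=1/2: [91/8, 40, 1033/8]
→ [11, 40, 129]

at x=1,y=1 over L4,L5:
after L4 α=5/8: [525/4, 555/4, 365/4]
after L5 α=1/2: [1465/8, 679/8, 509/8]
= [183, 85, 64]


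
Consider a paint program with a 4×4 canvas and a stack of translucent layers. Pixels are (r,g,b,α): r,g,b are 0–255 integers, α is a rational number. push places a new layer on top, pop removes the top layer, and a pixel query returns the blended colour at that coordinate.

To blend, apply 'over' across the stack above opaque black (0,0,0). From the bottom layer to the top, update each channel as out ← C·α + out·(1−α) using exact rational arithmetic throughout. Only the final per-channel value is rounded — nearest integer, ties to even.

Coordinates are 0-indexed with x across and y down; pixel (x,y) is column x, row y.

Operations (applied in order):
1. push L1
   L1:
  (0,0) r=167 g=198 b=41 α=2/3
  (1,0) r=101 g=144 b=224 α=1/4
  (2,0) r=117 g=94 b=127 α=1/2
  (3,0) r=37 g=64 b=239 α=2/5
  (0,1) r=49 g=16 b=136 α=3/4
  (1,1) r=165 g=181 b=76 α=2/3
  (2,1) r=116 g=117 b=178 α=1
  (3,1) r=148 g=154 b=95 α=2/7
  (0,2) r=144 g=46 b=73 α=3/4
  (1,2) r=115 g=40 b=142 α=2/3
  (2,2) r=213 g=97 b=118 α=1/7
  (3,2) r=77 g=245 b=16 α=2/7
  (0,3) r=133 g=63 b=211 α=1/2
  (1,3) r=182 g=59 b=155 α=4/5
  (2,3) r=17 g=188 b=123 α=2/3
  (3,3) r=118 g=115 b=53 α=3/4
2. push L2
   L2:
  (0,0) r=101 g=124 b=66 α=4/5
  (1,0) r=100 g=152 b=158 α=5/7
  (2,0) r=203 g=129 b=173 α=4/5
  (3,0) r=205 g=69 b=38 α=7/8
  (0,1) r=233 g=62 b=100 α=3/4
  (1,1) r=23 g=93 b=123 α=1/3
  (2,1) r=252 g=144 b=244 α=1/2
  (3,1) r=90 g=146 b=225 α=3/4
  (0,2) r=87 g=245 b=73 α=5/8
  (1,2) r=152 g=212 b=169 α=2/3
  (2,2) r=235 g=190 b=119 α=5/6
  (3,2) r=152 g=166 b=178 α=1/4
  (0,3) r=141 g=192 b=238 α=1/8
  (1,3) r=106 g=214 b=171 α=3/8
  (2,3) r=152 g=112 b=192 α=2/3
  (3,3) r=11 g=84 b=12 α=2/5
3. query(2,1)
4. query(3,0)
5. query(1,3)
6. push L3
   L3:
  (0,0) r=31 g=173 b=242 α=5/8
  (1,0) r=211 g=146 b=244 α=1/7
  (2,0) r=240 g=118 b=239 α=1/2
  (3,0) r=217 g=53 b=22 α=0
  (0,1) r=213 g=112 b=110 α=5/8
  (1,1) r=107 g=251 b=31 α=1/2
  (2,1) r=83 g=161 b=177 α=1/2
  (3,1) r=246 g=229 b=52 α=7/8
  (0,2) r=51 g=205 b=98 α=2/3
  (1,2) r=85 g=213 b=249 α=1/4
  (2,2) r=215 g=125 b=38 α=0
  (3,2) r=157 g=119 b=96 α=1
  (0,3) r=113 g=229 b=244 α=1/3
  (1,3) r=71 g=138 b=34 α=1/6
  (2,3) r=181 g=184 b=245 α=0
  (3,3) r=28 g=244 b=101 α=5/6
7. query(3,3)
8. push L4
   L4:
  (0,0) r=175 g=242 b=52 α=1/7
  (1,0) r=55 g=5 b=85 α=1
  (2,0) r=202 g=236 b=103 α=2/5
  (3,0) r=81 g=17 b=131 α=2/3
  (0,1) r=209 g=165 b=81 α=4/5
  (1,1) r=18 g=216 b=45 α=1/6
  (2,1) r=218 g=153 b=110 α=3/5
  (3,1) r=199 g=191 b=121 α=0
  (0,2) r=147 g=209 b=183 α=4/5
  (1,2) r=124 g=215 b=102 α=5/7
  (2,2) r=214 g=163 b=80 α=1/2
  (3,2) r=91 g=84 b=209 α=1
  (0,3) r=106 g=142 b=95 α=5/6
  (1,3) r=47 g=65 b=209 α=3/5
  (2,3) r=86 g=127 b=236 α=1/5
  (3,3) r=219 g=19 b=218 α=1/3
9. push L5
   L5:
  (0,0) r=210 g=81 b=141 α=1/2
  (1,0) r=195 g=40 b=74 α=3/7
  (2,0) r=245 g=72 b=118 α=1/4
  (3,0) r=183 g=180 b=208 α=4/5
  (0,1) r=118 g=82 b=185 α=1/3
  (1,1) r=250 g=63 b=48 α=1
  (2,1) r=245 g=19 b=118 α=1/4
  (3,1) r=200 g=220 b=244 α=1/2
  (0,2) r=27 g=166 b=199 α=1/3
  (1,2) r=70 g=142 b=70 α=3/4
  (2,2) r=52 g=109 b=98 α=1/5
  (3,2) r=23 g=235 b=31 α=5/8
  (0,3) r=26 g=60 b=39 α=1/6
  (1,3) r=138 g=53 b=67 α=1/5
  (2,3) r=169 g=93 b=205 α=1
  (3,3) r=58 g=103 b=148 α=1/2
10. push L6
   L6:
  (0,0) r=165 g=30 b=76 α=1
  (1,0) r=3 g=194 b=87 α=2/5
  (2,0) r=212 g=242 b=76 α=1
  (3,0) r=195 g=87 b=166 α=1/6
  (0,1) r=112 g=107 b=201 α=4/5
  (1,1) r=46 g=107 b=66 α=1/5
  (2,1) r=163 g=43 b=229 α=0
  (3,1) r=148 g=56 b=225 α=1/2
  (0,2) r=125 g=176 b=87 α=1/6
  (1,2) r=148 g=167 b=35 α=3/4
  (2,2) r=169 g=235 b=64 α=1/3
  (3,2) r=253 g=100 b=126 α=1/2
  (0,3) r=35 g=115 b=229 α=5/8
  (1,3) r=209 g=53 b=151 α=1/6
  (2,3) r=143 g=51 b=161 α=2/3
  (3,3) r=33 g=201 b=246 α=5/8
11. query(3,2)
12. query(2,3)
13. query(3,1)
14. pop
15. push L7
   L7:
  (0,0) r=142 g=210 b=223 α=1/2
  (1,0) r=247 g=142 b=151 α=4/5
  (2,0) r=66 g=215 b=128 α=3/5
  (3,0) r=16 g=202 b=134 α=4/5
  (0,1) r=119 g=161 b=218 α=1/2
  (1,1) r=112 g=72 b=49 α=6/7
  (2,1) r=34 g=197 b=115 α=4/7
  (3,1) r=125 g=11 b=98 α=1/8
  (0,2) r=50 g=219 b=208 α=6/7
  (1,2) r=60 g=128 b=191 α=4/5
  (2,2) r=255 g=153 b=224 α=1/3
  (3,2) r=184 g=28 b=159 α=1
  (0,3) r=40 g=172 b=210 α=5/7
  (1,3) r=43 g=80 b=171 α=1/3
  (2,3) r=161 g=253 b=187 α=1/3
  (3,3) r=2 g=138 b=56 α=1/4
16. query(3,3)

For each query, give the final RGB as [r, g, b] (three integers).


query (2,1) [L1,L2] — begin 0,0,0
after L1 α=1: [116, 117, 178]
after L2 α=1/2: [184, 261/2, 211]
→ [184, 130, 211]

query (3,0) [L1,L2] — begin 0,0,0
+L1 (α=2/5) → [74/5, 128/5, 478/5]
+L2 (α=7/8) → [7249/40, 2543/40, 226/5]
rounded: [181, 64, 45]

(1,3) stack=L1,L2; from [0,0,0]:
L1 α=4/5: [728/5, 236/5, 124]
L2 α=3/8: [523/4, 439/4, 1133/8]
= [131, 110, 142]

at x=3,y=3 over L1,L2,L3:
after L1 α=3/4: [177/2, 345/4, 159/4]
after L2 α=2/5: [115/2, 1707/20, 573/20]
after L3 α=5/6: [395/12, 26107/120, 10673/120]
= [33, 218, 89]

(3,2) stack=L1,L2,L3,L4,L5,L6; from [0,0,0]:
after L1 α=2/7: [22, 70, 32/7]
after L2 α=1/4: [109/2, 94, 671/14]
after L3 α=1: [157, 119, 96]
after L4 α=1: [91, 84, 209]
after L5 α=5/8: [97/2, 1427/8, 391/4]
after L6 α=1/2: [603/4, 2227/16, 895/8]
→ [151, 139, 112]

at x=2,y=3 over L1,L2,L3,L4,L5,L6:
L1 α=2/3: [34/3, 376/3, 82]
L2 α=2/3: [946/9, 1048/9, 466/3]
L3 α=0: [946/9, 1048/9, 466/3]
L4 α=1/5: [4558/45, 1067/9, 2572/15]
L5 α=1: [169, 93, 205]
L6 α=2/3: [455/3, 65, 527/3]
= [152, 65, 176]

at x=3,y=1 over L1,L2,L3,L4,L5,L6:
+L1 (α=2/7) → [296/7, 44, 190/7]
+L2 (α=3/4) → [1093/14, 241/2, 4915/28]
+L3 (α=7/8) → [25201/112, 3447/16, 15107/224]
+L4 (α=0) → [25201/112, 3447/16, 15107/224]
+L5 (α=1/2) → [47601/224, 6967/32, 69763/448]
+L6 (α=1/2) → [80753/448, 8759/64, 170563/896]
= [180, 137, 190]

(3,3) stack=L1,L2,L3,L4,L5,L7; from [0,0,0]:
+L1 (α=3/4) → [177/2, 345/4, 159/4]
+L2 (α=2/5) → [115/2, 1707/20, 573/20]
+L3 (α=5/6) → [395/12, 26107/120, 10673/120]
+L4 (α=1/3) → [1709/18, 27247/180, 23753/180]
+L5 (α=1/2) → [2753/36, 45787/360, 50393/360]
+L7 (α=1/4) → [2777/48, 62347/480, 57113/480]
rounded: [58, 130, 119]


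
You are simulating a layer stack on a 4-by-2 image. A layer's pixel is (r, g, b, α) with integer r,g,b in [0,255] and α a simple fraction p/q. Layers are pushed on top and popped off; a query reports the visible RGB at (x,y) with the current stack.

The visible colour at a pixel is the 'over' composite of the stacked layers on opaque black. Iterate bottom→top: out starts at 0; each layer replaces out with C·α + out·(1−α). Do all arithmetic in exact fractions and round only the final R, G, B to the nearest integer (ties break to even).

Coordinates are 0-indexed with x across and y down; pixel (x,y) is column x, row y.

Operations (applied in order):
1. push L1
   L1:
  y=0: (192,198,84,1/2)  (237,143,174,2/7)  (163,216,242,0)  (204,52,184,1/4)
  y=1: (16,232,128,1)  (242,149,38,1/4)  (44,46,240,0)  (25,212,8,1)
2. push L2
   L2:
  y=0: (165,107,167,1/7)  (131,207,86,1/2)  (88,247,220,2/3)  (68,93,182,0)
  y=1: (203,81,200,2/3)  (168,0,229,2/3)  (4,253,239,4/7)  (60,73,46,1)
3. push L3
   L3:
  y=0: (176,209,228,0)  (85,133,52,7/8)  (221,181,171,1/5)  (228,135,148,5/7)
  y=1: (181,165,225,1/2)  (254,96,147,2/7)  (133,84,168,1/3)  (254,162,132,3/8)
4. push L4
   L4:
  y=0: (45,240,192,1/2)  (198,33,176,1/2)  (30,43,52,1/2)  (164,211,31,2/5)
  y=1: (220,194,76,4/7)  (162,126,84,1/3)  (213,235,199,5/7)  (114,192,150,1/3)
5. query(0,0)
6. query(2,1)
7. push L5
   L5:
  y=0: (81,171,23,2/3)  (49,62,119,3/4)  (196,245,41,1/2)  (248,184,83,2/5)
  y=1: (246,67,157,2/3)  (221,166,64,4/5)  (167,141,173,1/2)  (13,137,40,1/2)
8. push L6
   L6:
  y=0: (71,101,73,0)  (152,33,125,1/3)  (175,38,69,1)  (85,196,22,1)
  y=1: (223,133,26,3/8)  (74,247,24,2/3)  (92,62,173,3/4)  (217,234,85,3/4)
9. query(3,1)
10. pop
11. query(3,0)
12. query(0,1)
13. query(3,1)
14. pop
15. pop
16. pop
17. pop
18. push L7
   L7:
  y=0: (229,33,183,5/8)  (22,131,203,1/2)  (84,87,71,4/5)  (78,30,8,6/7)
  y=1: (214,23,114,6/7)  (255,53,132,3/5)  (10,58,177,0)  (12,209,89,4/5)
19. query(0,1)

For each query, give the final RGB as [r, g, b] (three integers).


at x=0,y=0 over L1,L2,L3,L4:
L1 α=1/2: [96, 99, 42]
L2 α=1/7: [741/7, 701/7, 419/7]
L3 α=0: [741/7, 701/7, 419/7]
L4 α=1/2: [528/7, 2381/14, 1763/14]
→ [75, 170, 126]

query (2,1) [L1,L2,L3,L4] — begin 0,0,0
L1 α=0: [0, 0, 0]
L2 α=4/7: [16/7, 1012/7, 956/7]
L3 α=1/3: [321/7, 2612/21, 3088/21]
L4 α=5/7: [8097/49, 29899/147, 27071/147]
rounded: [165, 203, 184]

at x=3,y=1 over L1,L2,L3,L4,L5,L6:
+L1 (α=1) → [25, 212, 8]
+L2 (α=1) → [60, 73, 46]
+L3 (α=3/8) → [531/4, 851/8, 313/4]
+L4 (α=1/3) → [253/2, 1619/12, 613/6]
+L5 (α=1/2) → [279/4, 3263/24, 853/12]
+L6 (α=3/4) → [2883/16, 20111/96, 3913/48]
→ [180, 209, 82]

at x=3,y=0 over L1,L2,L3,L4,L5:
+L1 (α=1/4) → [51, 13, 46]
+L2 (α=0) → [51, 13, 46]
+L3 (α=5/7) → [1242/7, 701/7, 832/7]
+L4 (α=2/5) → [6022/35, 5057/35, 586/7]
+L5 (α=2/5) → [35426/175, 28051/175, 584/7]
rounded: [202, 160, 83]

query (0,1) [L1,L2,L3,L4,L5] — begin 0,0,0
+L1 (α=1) → [16, 232, 128]
+L2 (α=2/3) → [422/3, 394/3, 176]
+L3 (α=1/2) → [965/6, 889/6, 401/2]
+L4 (α=4/7) → [2725/14, 2441/14, 1811/14]
+L5 (α=2/3) → [9613/42, 1439/14, 2069/14]
= [229, 103, 148]

(3,1) stack=L1,L2,L3,L4,L5; from [0,0,0]:
after L1 α=1: [25, 212, 8]
after L2 α=1: [60, 73, 46]
after L3 α=3/8: [531/4, 851/8, 313/4]
after L4 α=1/3: [253/2, 1619/12, 613/6]
after L5 α=1/2: [279/4, 3263/24, 853/12]
rounded: [70, 136, 71]

query (0,1) [L1,L7] — begin 0,0,0
L1 α=1: [16, 232, 128]
L7 α=6/7: [1300/7, 370/7, 116]
= [186, 53, 116]


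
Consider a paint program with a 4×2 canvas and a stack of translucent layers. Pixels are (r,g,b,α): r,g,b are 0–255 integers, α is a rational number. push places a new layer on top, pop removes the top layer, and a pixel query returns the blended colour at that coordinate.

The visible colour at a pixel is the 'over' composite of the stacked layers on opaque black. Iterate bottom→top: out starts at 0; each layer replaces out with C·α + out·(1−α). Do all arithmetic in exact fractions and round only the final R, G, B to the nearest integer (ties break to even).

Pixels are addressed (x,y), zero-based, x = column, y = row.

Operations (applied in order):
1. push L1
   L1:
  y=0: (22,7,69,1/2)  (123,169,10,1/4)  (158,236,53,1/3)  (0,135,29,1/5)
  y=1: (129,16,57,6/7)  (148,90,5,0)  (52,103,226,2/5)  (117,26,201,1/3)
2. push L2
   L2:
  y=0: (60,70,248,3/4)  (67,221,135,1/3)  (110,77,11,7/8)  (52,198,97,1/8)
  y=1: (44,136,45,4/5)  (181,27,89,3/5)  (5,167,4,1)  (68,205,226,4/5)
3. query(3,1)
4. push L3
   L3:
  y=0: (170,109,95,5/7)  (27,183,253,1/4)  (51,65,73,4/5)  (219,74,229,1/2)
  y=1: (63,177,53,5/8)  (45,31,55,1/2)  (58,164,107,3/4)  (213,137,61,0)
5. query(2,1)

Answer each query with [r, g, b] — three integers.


at x=3,y=1 over L1,L2:
+L1 (α=1/3) → [39, 26/3, 67]
+L2 (α=4/5) → [311/5, 2486/15, 971/5]
rounded: [62, 166, 194]

(2,1) stack=L1,L2,L3; from [0,0,0]:
+L1 (α=2/5) → [104/5, 206/5, 452/5]
+L2 (α=1) → [5, 167, 4]
+L3 (α=3/4) → [179/4, 659/4, 325/4]
rounded: [45, 165, 81]


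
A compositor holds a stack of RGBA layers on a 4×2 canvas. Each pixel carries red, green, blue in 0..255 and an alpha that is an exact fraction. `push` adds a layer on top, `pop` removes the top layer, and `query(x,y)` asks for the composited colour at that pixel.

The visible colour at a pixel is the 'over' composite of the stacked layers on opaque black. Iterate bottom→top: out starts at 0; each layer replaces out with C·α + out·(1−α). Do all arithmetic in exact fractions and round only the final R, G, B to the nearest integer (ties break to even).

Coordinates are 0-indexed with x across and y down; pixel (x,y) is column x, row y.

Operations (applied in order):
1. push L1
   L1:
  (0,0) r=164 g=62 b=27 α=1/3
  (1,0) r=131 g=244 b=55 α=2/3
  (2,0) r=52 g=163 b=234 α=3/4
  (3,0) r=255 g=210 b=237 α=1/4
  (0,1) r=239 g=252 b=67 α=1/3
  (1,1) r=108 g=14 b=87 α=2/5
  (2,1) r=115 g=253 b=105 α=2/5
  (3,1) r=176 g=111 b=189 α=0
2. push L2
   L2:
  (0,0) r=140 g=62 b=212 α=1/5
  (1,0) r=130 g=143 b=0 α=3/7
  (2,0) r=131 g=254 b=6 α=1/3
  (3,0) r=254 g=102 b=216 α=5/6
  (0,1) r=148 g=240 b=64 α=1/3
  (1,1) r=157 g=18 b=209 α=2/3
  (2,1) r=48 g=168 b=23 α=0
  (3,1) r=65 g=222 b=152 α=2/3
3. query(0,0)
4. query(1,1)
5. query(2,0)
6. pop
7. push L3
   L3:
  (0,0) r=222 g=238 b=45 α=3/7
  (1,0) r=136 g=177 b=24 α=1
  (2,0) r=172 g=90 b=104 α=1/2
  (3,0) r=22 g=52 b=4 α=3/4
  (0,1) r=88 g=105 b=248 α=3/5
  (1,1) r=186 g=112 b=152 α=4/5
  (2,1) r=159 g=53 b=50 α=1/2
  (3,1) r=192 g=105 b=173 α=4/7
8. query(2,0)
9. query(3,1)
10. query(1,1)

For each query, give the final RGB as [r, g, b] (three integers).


query (0,0) [L1,L2] — begin 0,0,0
L1 α=1/3: [164/3, 62/3, 9]
L2 α=1/5: [1076/15, 434/15, 248/5]
→ [72, 29, 50]

at x=1,y=1 over L1,L2:
+L1 (α=2/5) → [216/5, 28/5, 174/5]
+L2 (α=2/3) → [1786/15, 208/15, 2264/15]
= [119, 14, 151]

(2,0) stack=L1,L2; from [0,0,0]:
+L1 (α=3/4) → [39, 489/4, 351/2]
+L2 (α=1/3) → [209/3, 997/6, 119]
= [70, 166, 119]

(2,0) stack=L1,L3; from [0,0,0]:
L1 α=3/4: [39, 489/4, 351/2]
L3 α=1/2: [211/2, 849/8, 559/4]
= [106, 106, 140]

at x=3,y=1 over L1,L3:
+L1 (α=0) → [0, 0, 0]
+L3 (α=4/7) → [768/7, 60, 692/7]
rounded: [110, 60, 99]

at x=1,y=1 over L1,L3:
+L1 (α=2/5) → [216/5, 28/5, 174/5]
+L3 (α=4/5) → [3936/25, 2268/25, 3214/25]
= [157, 91, 129]


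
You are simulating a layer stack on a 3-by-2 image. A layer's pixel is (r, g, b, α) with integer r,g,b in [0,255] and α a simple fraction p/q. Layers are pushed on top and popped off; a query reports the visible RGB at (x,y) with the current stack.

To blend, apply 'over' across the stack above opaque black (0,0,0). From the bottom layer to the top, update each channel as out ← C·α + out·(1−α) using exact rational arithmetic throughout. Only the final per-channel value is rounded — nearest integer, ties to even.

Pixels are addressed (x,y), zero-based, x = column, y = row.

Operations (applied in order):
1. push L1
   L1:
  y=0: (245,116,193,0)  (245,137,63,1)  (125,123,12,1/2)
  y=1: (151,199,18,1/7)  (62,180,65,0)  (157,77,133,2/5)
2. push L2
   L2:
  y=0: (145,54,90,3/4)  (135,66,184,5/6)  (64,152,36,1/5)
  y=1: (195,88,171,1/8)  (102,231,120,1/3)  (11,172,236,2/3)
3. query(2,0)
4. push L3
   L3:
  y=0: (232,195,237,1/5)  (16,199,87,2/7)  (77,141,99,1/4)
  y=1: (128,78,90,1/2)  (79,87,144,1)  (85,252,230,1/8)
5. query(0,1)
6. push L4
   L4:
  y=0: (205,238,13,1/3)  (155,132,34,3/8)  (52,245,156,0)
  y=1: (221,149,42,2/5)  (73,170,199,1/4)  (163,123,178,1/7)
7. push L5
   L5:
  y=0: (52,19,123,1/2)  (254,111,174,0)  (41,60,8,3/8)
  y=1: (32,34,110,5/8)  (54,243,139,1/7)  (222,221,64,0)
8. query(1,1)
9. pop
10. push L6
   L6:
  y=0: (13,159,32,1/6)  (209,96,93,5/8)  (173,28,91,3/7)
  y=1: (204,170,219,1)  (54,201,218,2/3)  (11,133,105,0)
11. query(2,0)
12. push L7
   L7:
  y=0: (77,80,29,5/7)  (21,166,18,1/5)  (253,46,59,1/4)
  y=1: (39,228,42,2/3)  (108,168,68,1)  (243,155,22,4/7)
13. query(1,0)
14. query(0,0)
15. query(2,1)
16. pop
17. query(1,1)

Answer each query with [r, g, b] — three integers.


at x=2,y=0 over L1,L2:
L1 α=1/2: [125/2, 123/2, 6]
L2 α=1/5: [314/5, 398/5, 12]
= [63, 80, 12]

at x=0,y=1 over L1,L2,L3:
after L1 α=1/7: [151/7, 199/7, 18/7]
after L2 α=1/8: [173/4, 287/8, 189/8]
after L3 α=1/2: [685/8, 911/16, 909/16]
→ [86, 57, 57]

query (1,1) [L1,L2,L3,L4,L5] — begin 0,0,0
+L1 (α=0) → [0, 0, 0]
+L2 (α=1/3) → [34, 77, 40]
+L3 (α=1) → [79, 87, 144]
+L4 (α=1/4) → [155/2, 431/4, 631/4]
+L5 (α=1/7) → [519/7, 1779/14, 2171/14]
rounded: [74, 127, 155]

query (2,0) [L1,L2,L3,L4,L6] — begin 0,0,0
+L1 (α=1/2) → [125/2, 123/2, 6]
+L2 (α=1/5) → [314/5, 398/5, 12]
+L3 (α=1/4) → [1327/20, 1899/20, 135/4]
+L4 (α=0) → [1327/20, 1899/20, 135/4]
+L6 (α=3/7) → [3922/35, 2319/35, 408/7]
→ [112, 66, 58]

at x=1,y=0 over L1,L2,L3,L4,L6,L7:
L1 α=1: [245, 137, 63]
L2 α=5/6: [460/3, 467/6, 983/6]
L3 α=2/7: [2396/21, 4723/42, 5959/42]
L4 α=3/8: [21745/168, 40247/336, 34079/336]
L6 α=5/8: [80265/448, 94007/896, 86159/896]
L7 α=1/5: [82617/560, 131191/1120, 90191/1120]
rounded: [148, 117, 81]

(0,0) stack=L1,L2,L3,L4,L6,L7; from [0,0,0]:
L1 α=0: [0, 0, 0]
L2 α=3/4: [435/4, 81/2, 135/2]
L3 α=1/5: [667/5, 357/5, 507/5]
L4 α=1/3: [2359/15, 1904/15, 1079/15]
L6 α=1/6: [1199/9, 2381/18, 1175/18]
L7 α=5/7: [5863/63, 5981/63, 2480/63]
= [93, 95, 39]

(2,1) stack=L1,L2,L3,L4,L6,L7; from [0,0,0]:
+L1 (α=2/5) → [314/5, 154/5, 266/5]
+L2 (α=2/3) → [424/15, 1874/15, 2626/15]
+L3 (α=1/8) → [4243/120, 8449/60, 2729/15]
+L4 (α=1/7) → [7503/140, 9679/70, 6348/35]
+L6 (α=0) → [7503/140, 9679/70, 6348/35]
+L7 (α=4/7) → [158589/980, 72437/490, 22124/245]
→ [162, 148, 90]

query (1,1) [L1,L2,L3,L4,L6] — begin 0,0,0
after L1 α=0: [0, 0, 0]
after L2 α=1/3: [34, 77, 40]
after L3 α=1: [79, 87, 144]
after L4 α=1/4: [155/2, 431/4, 631/4]
after L6 α=2/3: [371/6, 2039/12, 2375/12]
rounded: [62, 170, 198]
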